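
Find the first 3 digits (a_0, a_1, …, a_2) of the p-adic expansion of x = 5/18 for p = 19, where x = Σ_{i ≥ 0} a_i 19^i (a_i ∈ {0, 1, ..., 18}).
(a_0, …, a_2) = (14, 13, 13)

v_19(5/18) = 0 (numerator and denominator both coprime to 19), so x ∈ ℤ_19^×. Compute digits iteratively via a_i = x_i mod 19, x_{i+1} = (x_i − a_i)/19, with x_0 = x:
  x_0 = 5/18;  a_0 = 14;  x_1 = (x_0 − 14)/19 = -13/18
  x_1 = -13/18;  a_1 = 13;  x_2 = (x_1 − 13)/19 = -13/18
  x_2 = -13/18;  a_2 = 13;  x_3 = (x_2 − 13)/19 = -13/18
Digits: (14, 13, 13).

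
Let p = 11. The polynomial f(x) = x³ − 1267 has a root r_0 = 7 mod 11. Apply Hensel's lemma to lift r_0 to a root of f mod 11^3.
r_2 = 1327 (mod 1331)

Hensel: r_{i+1} = r_i − f(r_i)/f′(r_i) mod 11^{i+2}, where f′(x) = 3x². Iterate:
  r_0 = 7 (mod 11)
  r_1 = 117 (mod 121)
  r_2 = 1327 (mod 1331)
Final: r = 1327 with f(r) ≡ 0 mod 11^3.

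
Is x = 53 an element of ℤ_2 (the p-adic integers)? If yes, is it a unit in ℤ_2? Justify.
x ∈ ℤ_2^× (unit); v_2(x) = 0

ℤ_2 = {x ∈ ℚ_2 : v_2(x) ≥ 0} and ℤ_2^× = {x ∈ ℤ_2 : v_2(x) = 0}. Here v_2(53) = v_2(num) − v_2(den) = 0; compare against these criteria.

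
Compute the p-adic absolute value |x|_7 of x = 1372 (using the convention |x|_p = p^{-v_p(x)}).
|1372|_7 = 1/343

Step 1 — compute v_7(x) by factoring powers of 7 out of the numerator and denominator: v_7(1372) = 3. Step 2 — apply |x|_p = p^{-v_p(x)} = 7^{-3} = 1/343.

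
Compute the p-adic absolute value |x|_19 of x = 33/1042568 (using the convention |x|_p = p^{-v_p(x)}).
|33/1042568|_19 = 130321

Step 1 — compute v_19(x) by factoring powers of 19 out of the numerator and denominator: v_19(33/1042568) = -4. Step 2 — apply |x|_p = p^{-v_p(x)} = 19^{4} = 130321.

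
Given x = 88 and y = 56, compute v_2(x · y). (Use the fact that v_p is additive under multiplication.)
v_2(4928) = 6

v_p(x) = 3 (factor: 88 = 2^3 · 11); v_p(y) = 3 (factor: 56 = 2^3 · 7). Additivity: v_p(xy) = v_p(x) + v_p(y) = 3 + 3 = 6. (Direct check: xy = 4928 = 2^6 · (77).)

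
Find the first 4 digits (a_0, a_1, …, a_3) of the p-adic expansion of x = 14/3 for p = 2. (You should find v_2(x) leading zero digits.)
(a_0, …, a_3) = (0, 1, 0, 1)

v_2(14/3) = 1, so a_0 = ... = a_0 = 0. Factor out: x = 2^1 · u with u = 7/3 a unit in ℤ_2. Expand u iteratively via a_{v+i} = u_i mod 2, u_{i+1} = (u_i − a_{v+i})/2:
  u_0 = 7/3;  a_1 = 1;  u_1 = (u_0 − 1)/2 = 2/3
  u_1 = 2/3;  a_2 = 0;  u_2 = (u_1 − 0)/2 = 1/3
  u_2 = 1/3;  a_3 = 1;  u_3 = (u_2 − 1)/2 = -1/3
Digits: (0, 1, 0, 1).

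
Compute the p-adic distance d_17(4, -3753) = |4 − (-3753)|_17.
d_17(4, -3753) = 1/289

Step 1 — x − y = 4 − (-3753) = 3757. Step 2 — v_17(3757) = 2 (factor: 3757 = (17^2 · 13); the sign does not affect v_p). Step 3 — |x − y|_17 = 17^{-2} = 1/289.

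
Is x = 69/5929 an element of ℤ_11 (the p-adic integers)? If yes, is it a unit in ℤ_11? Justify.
x ∉ ℤ_11 (v_11(x) = -2 < 0)

ℤ_11 = {x ∈ ℚ_11 : v_11(x) ≥ 0} and ℤ_11^× = {x ∈ ℤ_11 : v_11(x) = 0}. Here v_11(69/5929) = v_11(num) − v_11(den) = -2; compare against these criteria.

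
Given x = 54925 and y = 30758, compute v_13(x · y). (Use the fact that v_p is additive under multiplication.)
v_13(1689383150) = 6

v_p(x) = 3 (factor: 54925 = 13^3 · 25); v_p(y) = 3 (factor: 30758 = 13^3 · 14). Additivity: v_p(xy) = v_p(x) + v_p(y) = 3 + 3 = 6. (Direct check: xy = 1689383150 = 13^6 · (350).)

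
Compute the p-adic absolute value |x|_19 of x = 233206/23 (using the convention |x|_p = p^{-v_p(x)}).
|233206/23|_19 = 1/6859

Step 1 — compute v_19(x) by factoring powers of 19 out of the numerator and denominator: v_19(233206/23) = 3. Step 2 — apply |x|_p = p^{-v_p(x)} = 19^{-3} = 1/6859.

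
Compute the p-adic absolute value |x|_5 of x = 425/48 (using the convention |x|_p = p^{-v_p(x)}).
|425/48|_5 = 1/25

Step 1 — compute v_5(x) by factoring powers of 5 out of the numerator and denominator: v_5(425/48) = 2. Step 2 — apply |x|_p = p^{-v_p(x)} = 5^{-2} = 1/25.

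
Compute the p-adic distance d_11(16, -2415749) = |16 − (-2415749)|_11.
d_11(16, -2415749) = 1/161051

Step 1 — x − y = 16 − (-2415749) = 2415765. Step 2 — v_11(2415765) = 5 (factor: 2415765 = (11^5 · 15); the sign does not affect v_p). Step 3 — |x − y|_11 = 11^{-5} = 1/161051.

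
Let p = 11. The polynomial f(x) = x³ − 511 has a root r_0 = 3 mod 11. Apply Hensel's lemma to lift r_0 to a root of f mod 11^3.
r_2 = 366 (mod 1331)

Hensel: r_{i+1} = r_i − f(r_i)/f′(r_i) mod 11^{i+2}, where f′(x) = 3x². Iterate:
  r_0 = 3 (mod 11)
  r_1 = 3 (mod 121)
  r_2 = 366 (mod 1331)
Final: r = 366 with f(r) ≡ 0 mod 11^3.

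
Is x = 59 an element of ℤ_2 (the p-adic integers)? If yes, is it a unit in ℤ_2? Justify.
x ∈ ℤ_2^× (unit); v_2(x) = 0

ℤ_2 = {x ∈ ℚ_2 : v_2(x) ≥ 0} and ℤ_2^× = {x ∈ ℤ_2 : v_2(x) = 0}. Here v_2(59) = v_2(num) − v_2(den) = 0; compare against these criteria.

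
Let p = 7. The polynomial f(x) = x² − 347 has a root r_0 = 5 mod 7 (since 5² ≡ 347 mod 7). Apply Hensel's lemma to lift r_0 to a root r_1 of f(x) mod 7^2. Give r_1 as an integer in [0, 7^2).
r_1 = 47 (mod 49)

Hensel's recurrence: r_{i+1} = r_i − f(r_i)·(f′(r_i))^{-1} mod 7^{i+2}, with f′(x) = 2x. Iterate:
  r_0 = 5 (mod 7)
  r_1 = 47 (mod 49)
Final: r_1 = 47, and one checks f(r_1) ≡ 0 mod 7^2.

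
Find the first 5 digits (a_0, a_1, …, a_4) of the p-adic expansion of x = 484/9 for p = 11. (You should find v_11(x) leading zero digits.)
(a_0, …, a_4) = (0, 0, 9, 9, 4)

v_11(484/9) = 2, so a_0 = ... = a_1 = 0. Factor out: x = 11^2 · u with u = 4/9 a unit in ℤ_11. Expand u iteratively via a_{v+i} = u_i mod 11, u_{i+1} = (u_i − a_{v+i})/11:
  u_0 = 4/9;  a_2 = 9;  u_1 = (u_0 − 9)/11 = -7/9
  u_1 = -7/9;  a_3 = 9;  u_2 = (u_1 − 9)/11 = -8/9
  u_2 = -8/9;  a_4 = 4;  u_3 = (u_2 − 4)/11 = -4/9
Digits: (0, 0, 9, 9, 4).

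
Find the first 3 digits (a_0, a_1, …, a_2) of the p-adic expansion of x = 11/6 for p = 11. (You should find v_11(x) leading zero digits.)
(a_0, …, a_2) = (0, 2, 9)

v_11(11/6) = 1, so a_0 = ... = a_0 = 0. Factor out: x = 11^1 · u with u = 1/6 a unit in ℤ_11. Expand u iteratively via a_{v+i} = u_i mod 11, u_{i+1} = (u_i − a_{v+i})/11:
  u_0 = 1/6;  a_1 = 2;  u_1 = (u_0 − 2)/11 = -1/6
  u_1 = -1/6;  a_2 = 9;  u_2 = (u_1 − 9)/11 = -5/6
Digits: (0, 2, 9).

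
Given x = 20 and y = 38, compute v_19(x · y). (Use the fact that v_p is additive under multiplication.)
v_19(760) = 1

v_p(x) = 0 (factor: 20 = 19^0 · 20); v_p(y) = 1 (factor: 38 = 19^1 · 2). Additivity: v_p(xy) = v_p(x) + v_p(y) = 0 + 1 = 1. (Direct check: xy = 760 = 19^1 · (40).)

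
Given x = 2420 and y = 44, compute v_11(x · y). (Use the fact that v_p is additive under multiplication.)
v_11(106480) = 3

v_p(x) = 2 (factor: 2420 = 11^2 · 20); v_p(y) = 1 (factor: 44 = 11^1 · 4). Additivity: v_p(xy) = v_p(x) + v_p(y) = 2 + 1 = 3. (Direct check: xy = 106480 = 11^3 · (80).)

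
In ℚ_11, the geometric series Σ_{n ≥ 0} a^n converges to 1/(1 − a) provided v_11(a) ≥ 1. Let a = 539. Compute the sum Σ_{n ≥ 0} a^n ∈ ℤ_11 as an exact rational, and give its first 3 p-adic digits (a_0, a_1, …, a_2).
Σ a^n = 1/(1 − a) = -1/538;  first 3 digits = (1, 5, 7)

v_11(a) = 1 ≥ 1, so the series converges in ℤ_11 to 1/(1 − a) = 1/(1 − 539) = -1/538. Expand this rational in ℤ_11: compute digits iteratively via d_i = x_i mod 11, x_{i+1} = (x_i − d_i)/11. The first 3 digits are (1, 5, 7).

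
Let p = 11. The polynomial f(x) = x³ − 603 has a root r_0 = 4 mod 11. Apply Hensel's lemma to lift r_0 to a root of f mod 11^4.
r_3 = 1500 (mod 14641)

Hensel: r_{i+1} = r_i − f(r_i)/f′(r_i) mod 11^{i+2}, where f′(x) = 3x². Iterate:
  r_0 = 4 (mod 11)
  r_1 = 48 (mod 121)
  r_2 = 169 (mod 1331)
  r_3 = 1500 (mod 14641)
Final: r = 1500 with f(r) ≡ 0 mod 11^4.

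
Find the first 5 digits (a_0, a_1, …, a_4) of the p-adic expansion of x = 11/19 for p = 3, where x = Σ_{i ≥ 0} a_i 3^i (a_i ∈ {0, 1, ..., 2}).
(a_0, …, a_4) = (2, 0, 0, 2, 2)

v_3(11/19) = 0 (numerator and denominator both coprime to 3), so x ∈ ℤ_3^×. Compute digits iteratively via a_i = x_i mod 3, x_{i+1} = (x_i − a_i)/3, with x_0 = x:
  x_0 = 11/19;  a_0 = 2;  x_1 = (x_0 − 2)/3 = -9/19
  x_1 = -9/19;  a_1 = 0;  x_2 = (x_1 − 0)/3 = -3/19
  x_2 = -3/19;  a_2 = 0;  x_3 = (x_2 − 0)/3 = -1/19
  x_3 = -1/19;  a_3 = 2;  x_4 = (x_3 − 2)/3 = -13/19
  x_4 = -13/19;  a_4 = 2;  x_5 = (x_4 − 2)/3 = -17/19
Digits: (2, 0, 0, 2, 2).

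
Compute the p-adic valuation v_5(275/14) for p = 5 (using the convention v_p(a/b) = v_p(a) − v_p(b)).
v_5(275/14) = 2

Factor powers of 5 from the numerator and denominator of the reduced fraction: 275 = 5^2 · 11 and 14 = 5^0 · 14. Apply v_p(a/b) = v_p(a) − v_p(b): v_5(275/14) = 2 − 0 = 2.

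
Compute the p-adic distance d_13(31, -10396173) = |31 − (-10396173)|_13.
d_13(31, -10396173) = 1/371293

Step 1 — x − y = 31 − (-10396173) = 10396204. Step 2 — v_13(10396204) = 5 (factor: 10396204 = (13^5 · 28); the sign does not affect v_p). Step 3 — |x − y|_13 = 13^{-5} = 1/371293.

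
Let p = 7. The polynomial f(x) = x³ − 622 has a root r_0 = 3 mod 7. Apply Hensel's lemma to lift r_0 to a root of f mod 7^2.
r_1 = 45 (mod 49)

Hensel: r_{i+1} = r_i − f(r_i)/f′(r_i) mod 7^{i+2}, where f′(x) = 3x². Iterate:
  r_0 = 3 (mod 7)
  r_1 = 45 (mod 49)
Final: r = 45 with f(r) ≡ 0 mod 7^2.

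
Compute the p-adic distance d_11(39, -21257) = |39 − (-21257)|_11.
d_11(39, -21257) = 1/1331

Step 1 — x − y = 39 − (-21257) = 21296. Step 2 — v_11(21296) = 3 (factor: 21296 = (11^3 · 16); the sign does not affect v_p). Step 3 — |x − y|_11 = 11^{-3} = 1/1331.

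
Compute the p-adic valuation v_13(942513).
v_13(942513) = 4

v_13(n) is the largest exponent k such that 13^k divides n. Factor out: 942513 = 13^4 · 33. (Sign doesn't affect v_p.) So v_13(942513) = 4.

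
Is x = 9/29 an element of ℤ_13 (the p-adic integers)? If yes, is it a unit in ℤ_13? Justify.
x ∈ ℤ_13^× (unit); v_13(x) = 0

ℤ_13 = {x ∈ ℚ_13 : v_13(x) ≥ 0} and ℤ_13^× = {x ∈ ℤ_13 : v_13(x) = 0}. Here v_13(9/29) = v_13(num) − v_13(den) = 0; compare against these criteria.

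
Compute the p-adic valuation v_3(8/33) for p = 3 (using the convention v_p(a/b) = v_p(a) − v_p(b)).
v_3(8/33) = -1

Factor powers of 3 from the numerator and denominator of the reduced fraction: 8 = 3^0 · 8 and 33 = 3^1 · 11. Apply v_p(a/b) = v_p(a) − v_p(b): v_3(8/33) = 0 − 1 = -1.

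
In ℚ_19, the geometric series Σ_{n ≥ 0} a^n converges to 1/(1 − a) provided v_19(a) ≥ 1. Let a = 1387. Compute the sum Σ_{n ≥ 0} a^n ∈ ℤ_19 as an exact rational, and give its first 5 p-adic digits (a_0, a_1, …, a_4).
Σ a^n = 1/(1 − a) = -1/1386;  first 5 digits = (1, 16, 12, 6, 12)

v_19(a) = 1 ≥ 1, so the series converges in ℤ_19 to 1/(1 − a) = 1/(1 − 1387) = -1/1386. Expand this rational in ℤ_19: compute digits iteratively via d_i = x_i mod 19, x_{i+1} = (x_i − d_i)/19. The first 5 digits are (1, 16, 12, 6, 12).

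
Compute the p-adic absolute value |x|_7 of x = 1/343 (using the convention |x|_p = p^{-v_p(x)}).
|1/343|_7 = 343

Step 1 — compute v_7(x) by factoring powers of 7 out of the numerator and denominator: v_7(1/343) = -3. Step 2 — apply |x|_p = p^{-v_p(x)} = 7^{3} = 343.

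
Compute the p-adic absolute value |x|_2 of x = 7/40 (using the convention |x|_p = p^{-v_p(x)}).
|7/40|_2 = 8

Step 1 — compute v_2(x) by factoring powers of 2 out of the numerator and denominator: v_2(7/40) = -3. Step 2 — apply |x|_p = p^{-v_p(x)} = 2^{3} = 8.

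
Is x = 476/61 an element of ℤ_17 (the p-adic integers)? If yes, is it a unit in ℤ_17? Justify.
x ∈ ℤ_17 but not a unit; v_17(x) = 1 > 0

ℤ_17 = {x ∈ ℚ_17 : v_17(x) ≥ 0} and ℤ_17^× = {x ∈ ℤ_17 : v_17(x) = 0}. Here v_17(476/61) = v_17(num) − v_17(den) = 1; compare against these criteria.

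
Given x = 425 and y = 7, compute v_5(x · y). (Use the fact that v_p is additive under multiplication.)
v_5(2975) = 2

v_p(x) = 2 (factor: 425 = 5^2 · 17); v_p(y) = 0 (factor: 7 = 5^0 · 7). Additivity: v_p(xy) = v_p(x) + v_p(y) = 2 + 0 = 2. (Direct check: xy = 2975 = 5^2 · (119).)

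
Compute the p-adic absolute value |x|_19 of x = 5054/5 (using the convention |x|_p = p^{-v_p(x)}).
|5054/5|_19 = 1/361

Step 1 — compute v_19(x) by factoring powers of 19 out of the numerator and denominator: v_19(5054/5) = 2. Step 2 — apply |x|_p = p^{-v_p(x)} = 19^{-2} = 1/361.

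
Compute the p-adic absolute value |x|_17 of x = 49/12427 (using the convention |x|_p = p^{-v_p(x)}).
|49/12427|_17 = 289

Step 1 — compute v_17(x) by factoring powers of 17 out of the numerator and denominator: v_17(49/12427) = -2. Step 2 — apply |x|_p = p^{-v_p(x)} = 17^{2} = 289.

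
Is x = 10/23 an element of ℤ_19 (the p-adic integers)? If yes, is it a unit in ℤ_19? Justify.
x ∈ ℤ_19^× (unit); v_19(x) = 0

ℤ_19 = {x ∈ ℚ_19 : v_19(x) ≥ 0} and ℤ_19^× = {x ∈ ℤ_19 : v_19(x) = 0}. Here v_19(10/23) = v_19(num) − v_19(den) = 0; compare against these criteria.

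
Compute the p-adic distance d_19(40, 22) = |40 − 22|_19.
d_19(40, 22) = 1

Step 1 — x − y = 40 − 22 = 18. Step 2 — v_19(18) = 0 (factor: 18 = (19^0 · 18); the sign does not affect v_p). Step 3 — |x − y|_19 = 19^{0} = 1.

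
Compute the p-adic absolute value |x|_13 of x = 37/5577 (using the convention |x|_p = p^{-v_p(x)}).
|37/5577|_13 = 169

Step 1 — compute v_13(x) by factoring powers of 13 out of the numerator and denominator: v_13(37/5577) = -2. Step 2 — apply |x|_p = p^{-v_p(x)} = 13^{2} = 169.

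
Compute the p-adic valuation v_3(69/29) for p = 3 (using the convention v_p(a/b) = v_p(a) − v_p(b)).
v_3(69/29) = 1

Factor powers of 3 from the numerator and denominator of the reduced fraction: 69 = 3^1 · 23 and 29 = 3^0 · 29. Apply v_p(a/b) = v_p(a) − v_p(b): v_3(69/29) = 1 − 0 = 1.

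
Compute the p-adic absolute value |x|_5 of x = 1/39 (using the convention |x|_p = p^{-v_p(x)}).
|1/39|_5 = 1

Step 1 — compute v_5(x) by factoring powers of 5 out of the numerator and denominator: v_5(1/39) = 0. Step 2 — apply |x|_p = p^{-v_p(x)} = 5^{0} = 1.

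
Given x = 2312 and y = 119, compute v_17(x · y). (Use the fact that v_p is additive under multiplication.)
v_17(275128) = 3

v_p(x) = 2 (factor: 2312 = 17^2 · 8); v_p(y) = 1 (factor: 119 = 17^1 · 7). Additivity: v_p(xy) = v_p(x) + v_p(y) = 2 + 1 = 3. (Direct check: xy = 275128 = 17^3 · (56).)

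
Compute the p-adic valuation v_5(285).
v_5(285) = 1

v_5(n) is the largest exponent k such that 5^k divides n. Factor out: 285 = 5^1 · 57. (Sign doesn't affect v_p.) So v_5(285) = 1.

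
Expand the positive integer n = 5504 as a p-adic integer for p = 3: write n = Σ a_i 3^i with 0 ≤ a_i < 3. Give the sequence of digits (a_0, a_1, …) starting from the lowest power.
(a_0, a_1, …) = (2, 1, 2, 2, 1, 1, 1, 2)

Repeated division by 3 gives the digits low-to-high: 5504 = 2 + 1·3^1 + 2·3^2 + 2·3^3 + 1·3^4 + 1·3^5 + 1·3^6 + 2·3^7. Digit sequence: (2, 1, 2, 2, 1, 1, 1, 2).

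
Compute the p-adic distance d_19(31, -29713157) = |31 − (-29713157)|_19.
d_19(31, -29713157) = 1/2476099

Step 1 — x − y = 31 − (-29713157) = 29713188. Step 2 — v_19(29713188) = 5 (factor: 29713188 = (19^5 · 12); the sign does not affect v_p). Step 3 — |x − y|_19 = 19^{-5} = 1/2476099.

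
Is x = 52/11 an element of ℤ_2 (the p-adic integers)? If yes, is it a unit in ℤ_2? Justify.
x ∈ ℤ_2 but not a unit; v_2(x) = 2 > 0

ℤ_2 = {x ∈ ℚ_2 : v_2(x) ≥ 0} and ℤ_2^× = {x ∈ ℤ_2 : v_2(x) = 0}. Here v_2(52/11) = v_2(num) − v_2(den) = 2; compare against these criteria.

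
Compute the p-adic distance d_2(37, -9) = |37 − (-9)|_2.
d_2(37, -9) = 1/2

Step 1 — x − y = 37 − (-9) = 46. Step 2 — v_2(46) = 1 (factor: 46 = (2^1 · 23); the sign does not affect v_p). Step 3 — |x − y|_2 = 2^{-1} = 1/2.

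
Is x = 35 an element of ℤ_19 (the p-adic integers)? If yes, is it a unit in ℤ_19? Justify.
x ∈ ℤ_19^× (unit); v_19(x) = 0

ℤ_19 = {x ∈ ℚ_19 : v_19(x) ≥ 0} and ℤ_19^× = {x ∈ ℤ_19 : v_19(x) = 0}. Here v_19(35) = v_19(num) − v_19(den) = 0; compare against these criteria.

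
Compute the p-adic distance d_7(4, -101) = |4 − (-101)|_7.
d_7(4, -101) = 1/7

Step 1 — x − y = 4 − (-101) = 105. Step 2 — v_7(105) = 1 (factor: 105 = (7^1 · 15); the sign does not affect v_p). Step 3 — |x − y|_7 = 7^{-1} = 1/7.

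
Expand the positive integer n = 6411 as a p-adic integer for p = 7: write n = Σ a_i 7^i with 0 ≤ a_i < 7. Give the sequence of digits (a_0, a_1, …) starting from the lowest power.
(a_0, a_1, …) = (6, 5, 4, 4, 2)

Repeated division by 7 gives the digits low-to-high: 6411 = 6 + 5·7^1 + 4·7^2 + 4·7^3 + 2·7^4. Digit sequence: (6, 5, 4, 4, 2).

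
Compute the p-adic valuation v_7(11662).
v_7(11662) = 3

v_7(n) is the largest exponent k such that 7^k divides n. Factor out: 11662 = 7^3 · 34. (Sign doesn't affect v_p.) So v_7(11662) = 3.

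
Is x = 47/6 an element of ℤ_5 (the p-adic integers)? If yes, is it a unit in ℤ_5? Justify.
x ∈ ℤ_5^× (unit); v_5(x) = 0

ℤ_5 = {x ∈ ℚ_5 : v_5(x) ≥ 0} and ℤ_5^× = {x ∈ ℤ_5 : v_5(x) = 0}. Here v_5(47/6) = v_5(num) − v_5(den) = 0; compare against these criteria.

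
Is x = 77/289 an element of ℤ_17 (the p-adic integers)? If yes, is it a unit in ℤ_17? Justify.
x ∉ ℤ_17 (v_17(x) = -2 < 0)

ℤ_17 = {x ∈ ℚ_17 : v_17(x) ≥ 0} and ℤ_17^× = {x ∈ ℤ_17 : v_17(x) = 0}. Here v_17(77/289) = v_17(num) − v_17(den) = -2; compare against these criteria.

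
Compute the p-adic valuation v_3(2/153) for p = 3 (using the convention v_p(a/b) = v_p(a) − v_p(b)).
v_3(2/153) = -2

Factor powers of 3 from the numerator and denominator of the reduced fraction: 2 = 3^0 · 2 and 153 = 3^2 · 17. Apply v_p(a/b) = v_p(a) − v_p(b): v_3(2/153) = 0 − 2 = -2.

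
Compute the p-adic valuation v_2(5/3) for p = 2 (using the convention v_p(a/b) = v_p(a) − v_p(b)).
v_2(5/3) = 0

Factor powers of 2 from the numerator and denominator of the reduced fraction: 5 = 2^0 · 5 and 3 = 2^0 · 3. Apply v_p(a/b) = v_p(a) − v_p(b): v_2(5/3) = 0 − 0 = 0.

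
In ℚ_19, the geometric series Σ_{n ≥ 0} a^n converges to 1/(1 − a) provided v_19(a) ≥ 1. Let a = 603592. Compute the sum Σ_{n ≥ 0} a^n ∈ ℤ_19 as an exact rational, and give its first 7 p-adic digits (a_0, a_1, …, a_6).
Σ a^n = 1/(1 − a) = -1/603591;  first 7 digits = (1, 0, 0, 12, 4, 0, 11)

v_19(a) = 3 ≥ 1, so the series converges in ℤ_19 to 1/(1 − a) = 1/(1 − 603592) = -1/603591. Expand this rational in ℤ_19: compute digits iteratively via d_i = x_i mod 19, x_{i+1} = (x_i − d_i)/19. The first 7 digits are (1, 0, 0, 12, 4, 0, 11).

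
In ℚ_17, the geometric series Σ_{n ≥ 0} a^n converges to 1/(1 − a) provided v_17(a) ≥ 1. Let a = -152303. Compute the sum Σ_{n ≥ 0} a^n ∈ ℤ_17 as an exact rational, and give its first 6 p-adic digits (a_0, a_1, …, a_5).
Σ a^n = 1/(1 − a) = 1/152304;  first 6 digits = (1, 0, 0, 3, 15, 16)

v_17(a) = 3 ≥ 1, so the series converges in ℤ_17 to 1/(1 − a) = 1/(1 − (-152303)) = 1/152304. Expand this rational in ℤ_17: compute digits iteratively via d_i = x_i mod 17, x_{i+1} = (x_i − d_i)/17. The first 6 digits are (1, 0, 0, 3, 15, 16).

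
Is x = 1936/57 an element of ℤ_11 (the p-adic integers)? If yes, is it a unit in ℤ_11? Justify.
x ∈ ℤ_11 but not a unit; v_11(x) = 2 > 0

ℤ_11 = {x ∈ ℚ_11 : v_11(x) ≥ 0} and ℤ_11^× = {x ∈ ℤ_11 : v_11(x) = 0}. Here v_11(1936/57) = v_11(num) − v_11(den) = 2; compare against these criteria.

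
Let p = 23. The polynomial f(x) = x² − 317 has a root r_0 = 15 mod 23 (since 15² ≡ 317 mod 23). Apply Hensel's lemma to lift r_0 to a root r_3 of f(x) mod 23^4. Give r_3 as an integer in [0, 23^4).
r_3 = 241101 (mod 279841)

Hensel's recurrence: r_{i+1} = r_i − f(r_i)·(f′(r_i))^{-1} mod 23^{i+2}, with f′(x) = 2x. Iterate:
  r_0 = 15 (mod 23)
  r_1 = 406 (mod 529)
  r_2 = 9928 (mod 12167)
  r_3 = 241101 (mod 279841)
Final: r_3 = 241101, and one checks f(r_3) ≡ 0 mod 23^4.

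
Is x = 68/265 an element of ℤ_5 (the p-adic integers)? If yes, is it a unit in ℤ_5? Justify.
x ∉ ℤ_5 (v_5(x) = -1 < 0)

ℤ_5 = {x ∈ ℚ_5 : v_5(x) ≥ 0} and ℤ_5^× = {x ∈ ℤ_5 : v_5(x) = 0}. Here v_5(68/265) = v_5(num) − v_5(den) = -1; compare against these criteria.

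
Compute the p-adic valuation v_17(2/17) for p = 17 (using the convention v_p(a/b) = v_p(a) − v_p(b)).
v_17(2/17) = -1

Factor powers of 17 from the numerator and denominator of the reduced fraction: 2 = 17^0 · 2 and 17 = 17^1 · 1. Apply v_p(a/b) = v_p(a) − v_p(b): v_17(2/17) = 0 − 1 = -1.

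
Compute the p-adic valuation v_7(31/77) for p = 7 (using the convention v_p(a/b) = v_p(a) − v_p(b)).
v_7(31/77) = -1

Factor powers of 7 from the numerator and denominator of the reduced fraction: 31 = 7^0 · 31 and 77 = 7^1 · 11. Apply v_p(a/b) = v_p(a) − v_p(b): v_7(31/77) = 0 − 1 = -1.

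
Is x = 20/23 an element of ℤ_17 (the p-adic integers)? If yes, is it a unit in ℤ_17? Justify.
x ∈ ℤ_17^× (unit); v_17(x) = 0

ℤ_17 = {x ∈ ℚ_17 : v_17(x) ≥ 0} and ℤ_17^× = {x ∈ ℤ_17 : v_17(x) = 0}. Here v_17(20/23) = v_17(num) − v_17(den) = 0; compare against these criteria.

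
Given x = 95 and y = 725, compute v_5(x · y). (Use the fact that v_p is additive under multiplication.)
v_5(68875) = 3

v_p(x) = 1 (factor: 95 = 5^1 · 19); v_p(y) = 2 (factor: 725 = 5^2 · 29). Additivity: v_p(xy) = v_p(x) + v_p(y) = 1 + 2 = 3. (Direct check: xy = 68875 = 5^3 · (551).)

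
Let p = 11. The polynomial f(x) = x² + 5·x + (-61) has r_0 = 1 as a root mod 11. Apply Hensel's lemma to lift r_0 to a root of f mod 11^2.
r_1 = 78 (mod 121)

Hensel: r_{i+1} = r_i − f(r_i)·(f′(r_i))^{-1} mod 11^{i+2}, f′(x) = 2x + 5. Iterate:
  r_0 = 1 (mod 11)
  r_1 = 78 (mod 121)
Final: r = 78 satisfies f(r) ≡ 0 mod 11^2.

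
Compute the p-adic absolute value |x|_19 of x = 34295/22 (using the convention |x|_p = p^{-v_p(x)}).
|34295/22|_19 = 1/6859

Step 1 — compute v_19(x) by factoring powers of 19 out of the numerator and denominator: v_19(34295/22) = 3. Step 2 — apply |x|_p = p^{-v_p(x)} = 19^{-3} = 1/6859.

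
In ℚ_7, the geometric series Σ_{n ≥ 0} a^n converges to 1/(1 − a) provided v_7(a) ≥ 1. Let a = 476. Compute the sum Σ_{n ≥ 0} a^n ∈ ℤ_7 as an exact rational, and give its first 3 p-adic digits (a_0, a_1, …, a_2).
Σ a^n = 1/(1 − a) = -1/475;  first 3 digits = (1, 5, 6)

v_7(a) = 1 ≥ 1, so the series converges in ℤ_7 to 1/(1 − a) = 1/(1 − 476) = -1/475. Expand this rational in ℤ_7: compute digits iteratively via d_i = x_i mod 7, x_{i+1} = (x_i − d_i)/7. The first 3 digits are (1, 5, 6).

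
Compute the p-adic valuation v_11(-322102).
v_11(-322102) = 5

v_11(n) is the largest exponent k such that 11^k divides n. Factor out: -322102 = -11^5 · 2. (Sign doesn't affect v_p.) So v_11(-322102) = 5.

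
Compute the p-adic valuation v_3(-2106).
v_3(-2106) = 4

v_3(n) is the largest exponent k such that 3^k divides n. Factor out: -2106 = -3^4 · 26. (Sign doesn't affect v_p.) So v_3(-2106) = 4.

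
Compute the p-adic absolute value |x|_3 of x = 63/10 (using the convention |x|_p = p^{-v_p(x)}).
|63/10|_3 = 1/9

Step 1 — compute v_3(x) by factoring powers of 3 out of the numerator and denominator: v_3(63/10) = 2. Step 2 — apply |x|_p = p^{-v_p(x)} = 3^{-2} = 1/9.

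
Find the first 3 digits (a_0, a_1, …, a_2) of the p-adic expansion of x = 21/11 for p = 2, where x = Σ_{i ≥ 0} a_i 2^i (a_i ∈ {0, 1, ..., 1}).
(a_0, …, a_2) = (1, 1, 1)

v_2(21/11) = 0 (numerator and denominator both coprime to 2), so x ∈ ℤ_2^×. Compute digits iteratively via a_i = x_i mod 2, x_{i+1} = (x_i − a_i)/2, with x_0 = x:
  x_0 = 21/11;  a_0 = 1;  x_1 = (x_0 − 1)/2 = 5/11
  x_1 = 5/11;  a_1 = 1;  x_2 = (x_1 − 1)/2 = -3/11
  x_2 = -3/11;  a_2 = 1;  x_3 = (x_2 − 1)/2 = -7/11
Digits: (1, 1, 1).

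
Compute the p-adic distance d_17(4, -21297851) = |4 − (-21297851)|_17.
d_17(4, -21297851) = 1/1419857

Step 1 — x − y = 4 − (-21297851) = 21297855. Step 2 — v_17(21297855) = 5 (factor: 21297855 = (17^5 · 15); the sign does not affect v_p). Step 3 — |x − y|_17 = 17^{-5} = 1/1419857.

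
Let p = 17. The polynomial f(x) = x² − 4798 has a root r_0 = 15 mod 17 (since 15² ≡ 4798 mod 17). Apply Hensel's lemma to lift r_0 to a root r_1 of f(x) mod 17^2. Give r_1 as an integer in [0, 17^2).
r_1 = 100 (mod 289)

Hensel's recurrence: r_{i+1} = r_i − f(r_i)·(f′(r_i))^{-1} mod 17^{i+2}, with f′(x) = 2x. Iterate:
  r_0 = 15 (mod 17)
  r_1 = 100 (mod 289)
Final: r_1 = 100, and one checks f(r_1) ≡ 0 mod 17^2.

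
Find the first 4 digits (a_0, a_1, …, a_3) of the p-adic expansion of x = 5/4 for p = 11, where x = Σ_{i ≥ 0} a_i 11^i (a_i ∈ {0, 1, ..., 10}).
(a_0, …, a_3) = (4, 8, 2, 8)

v_11(5/4) = 0 (numerator and denominator both coprime to 11), so x ∈ ℤ_11^×. Compute digits iteratively via a_i = x_i mod 11, x_{i+1} = (x_i − a_i)/11, with x_0 = x:
  x_0 = 5/4;  a_0 = 4;  x_1 = (x_0 − 4)/11 = -1/4
  x_1 = -1/4;  a_1 = 8;  x_2 = (x_1 − 8)/11 = -3/4
  x_2 = -3/4;  a_2 = 2;  x_3 = (x_2 − 2)/11 = -1/4
  x_3 = -1/4;  a_3 = 8;  x_4 = (x_3 − 8)/11 = -3/4
Digits: (4, 8, 2, 8).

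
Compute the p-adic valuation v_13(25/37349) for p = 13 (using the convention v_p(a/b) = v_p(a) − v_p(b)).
v_13(25/37349) = -3

Factor powers of 13 from the numerator and denominator of the reduced fraction: 25 = 13^0 · 25 and 37349 = 13^3 · 17. Apply v_p(a/b) = v_p(a) − v_p(b): v_13(25/37349) = 0 − 3 = -3.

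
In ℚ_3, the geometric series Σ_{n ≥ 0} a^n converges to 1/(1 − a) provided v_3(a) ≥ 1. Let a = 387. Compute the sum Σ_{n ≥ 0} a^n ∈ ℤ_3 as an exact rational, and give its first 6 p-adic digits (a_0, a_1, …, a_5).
Σ a^n = 1/(1 − a) = -1/386;  first 6 digits = (1, 0, 1, 2, 2, 2)

v_3(a) = 2 ≥ 1, so the series converges in ℤ_3 to 1/(1 − a) = 1/(1 − 387) = -1/386. Expand this rational in ℤ_3: compute digits iteratively via d_i = x_i mod 3, x_{i+1} = (x_i − d_i)/3. The first 6 digits are (1, 0, 1, 2, 2, 2).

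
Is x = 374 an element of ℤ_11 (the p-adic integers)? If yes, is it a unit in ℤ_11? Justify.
x ∈ ℤ_11 but not a unit; v_11(x) = 1 > 0

ℤ_11 = {x ∈ ℚ_11 : v_11(x) ≥ 0} and ℤ_11^× = {x ∈ ℤ_11 : v_11(x) = 0}. Here v_11(374) = v_11(num) − v_11(den) = 1; compare against these criteria.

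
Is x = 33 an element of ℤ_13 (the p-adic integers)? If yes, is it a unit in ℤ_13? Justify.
x ∈ ℤ_13^× (unit); v_13(x) = 0

ℤ_13 = {x ∈ ℚ_13 : v_13(x) ≥ 0} and ℤ_13^× = {x ∈ ℤ_13 : v_13(x) = 0}. Here v_13(33) = v_13(num) − v_13(den) = 0; compare against these criteria.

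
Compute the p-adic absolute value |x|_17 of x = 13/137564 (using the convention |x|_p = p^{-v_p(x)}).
|13/137564|_17 = 4913

Step 1 — compute v_17(x) by factoring powers of 17 out of the numerator and denominator: v_17(13/137564) = -3. Step 2 — apply |x|_p = p^{-v_p(x)} = 17^{3} = 4913.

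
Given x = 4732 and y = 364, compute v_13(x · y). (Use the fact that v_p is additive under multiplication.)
v_13(1722448) = 3

v_p(x) = 2 (factor: 4732 = 13^2 · 28); v_p(y) = 1 (factor: 364 = 13^1 · 28). Additivity: v_p(xy) = v_p(x) + v_p(y) = 2 + 1 = 3. (Direct check: xy = 1722448 = 13^3 · (784).)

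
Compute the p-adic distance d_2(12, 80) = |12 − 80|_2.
d_2(12, 80) = 1/4

Step 1 — x − y = 12 − 80 = -68. Step 2 — v_2(-68) = 2 (factor: -68 = −(2^2 · 17); the sign does not affect v_p). Step 3 — |x − y|_2 = 2^{-2} = 1/4.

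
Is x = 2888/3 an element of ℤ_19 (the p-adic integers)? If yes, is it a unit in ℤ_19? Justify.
x ∈ ℤ_19 but not a unit; v_19(x) = 2 > 0

ℤ_19 = {x ∈ ℚ_19 : v_19(x) ≥ 0} and ℤ_19^× = {x ∈ ℤ_19 : v_19(x) = 0}. Here v_19(2888/3) = v_19(num) − v_19(den) = 2; compare against these criteria.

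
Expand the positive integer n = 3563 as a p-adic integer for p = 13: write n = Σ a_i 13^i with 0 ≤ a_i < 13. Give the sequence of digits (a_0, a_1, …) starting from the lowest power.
(a_0, a_1, …) = (1, 1, 8, 1)

Repeated division by 13 gives the digits low-to-high: 3563 = 1 + 1·13^1 + 8·13^2 + 1·13^3. Digit sequence: (1, 1, 8, 1).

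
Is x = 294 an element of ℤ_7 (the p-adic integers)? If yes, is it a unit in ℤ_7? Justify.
x ∈ ℤ_7 but not a unit; v_7(x) = 2 > 0

ℤ_7 = {x ∈ ℚ_7 : v_7(x) ≥ 0} and ℤ_7^× = {x ∈ ℤ_7 : v_7(x) = 0}. Here v_7(294) = v_7(num) − v_7(den) = 2; compare against these criteria.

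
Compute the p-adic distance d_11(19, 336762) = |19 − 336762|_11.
d_11(19, 336762) = 1/14641

Step 1 — x − y = 19 − 336762 = -336743. Step 2 — v_11(-336743) = 4 (factor: -336743 = −(11^4 · 23); the sign does not affect v_p). Step 3 — |x − y|_11 = 11^{-4} = 1/14641.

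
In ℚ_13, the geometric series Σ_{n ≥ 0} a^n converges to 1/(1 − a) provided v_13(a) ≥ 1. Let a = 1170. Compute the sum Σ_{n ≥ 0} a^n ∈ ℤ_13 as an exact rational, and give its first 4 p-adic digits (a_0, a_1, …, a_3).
Σ a^n = 1/(1 − a) = -1/1169;  first 4 digits = (1, 12, 7, 11)

v_13(a) = 1 ≥ 1, so the series converges in ℤ_13 to 1/(1 − a) = 1/(1 − 1170) = -1/1169. Expand this rational in ℤ_13: compute digits iteratively via d_i = x_i mod 13, x_{i+1} = (x_i − d_i)/13. The first 4 digits are (1, 12, 7, 11).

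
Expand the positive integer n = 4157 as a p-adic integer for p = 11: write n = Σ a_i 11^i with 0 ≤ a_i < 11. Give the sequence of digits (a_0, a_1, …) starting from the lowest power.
(a_0, a_1, …) = (10, 3, 1, 3)

Repeated division by 11 gives the digits low-to-high: 4157 = 10 + 3·11^1 + 1·11^2 + 3·11^3. Digit sequence: (10, 3, 1, 3).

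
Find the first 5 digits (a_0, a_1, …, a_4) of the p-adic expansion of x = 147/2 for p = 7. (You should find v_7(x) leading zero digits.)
(a_0, …, a_4) = (0, 0, 5, 3, 3)

v_7(147/2) = 2, so a_0 = ... = a_1 = 0. Factor out: x = 7^2 · u with u = 3/2 a unit in ℤ_7. Expand u iteratively via a_{v+i} = u_i mod 7, u_{i+1} = (u_i − a_{v+i})/7:
  u_0 = 3/2;  a_2 = 5;  u_1 = (u_0 − 5)/7 = -1/2
  u_1 = -1/2;  a_3 = 3;  u_2 = (u_1 − 3)/7 = -1/2
  u_2 = -1/2;  a_4 = 3;  u_3 = (u_2 − 3)/7 = -1/2
Digits: (0, 0, 5, 3, 3).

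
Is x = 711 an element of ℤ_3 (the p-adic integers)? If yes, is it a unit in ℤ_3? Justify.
x ∈ ℤ_3 but not a unit; v_3(x) = 2 > 0

ℤ_3 = {x ∈ ℚ_3 : v_3(x) ≥ 0} and ℤ_3^× = {x ∈ ℤ_3 : v_3(x) = 0}. Here v_3(711) = v_3(num) − v_3(den) = 2; compare against these criteria.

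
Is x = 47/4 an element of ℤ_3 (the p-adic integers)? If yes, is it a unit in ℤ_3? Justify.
x ∈ ℤ_3^× (unit); v_3(x) = 0

ℤ_3 = {x ∈ ℚ_3 : v_3(x) ≥ 0} and ℤ_3^× = {x ∈ ℤ_3 : v_3(x) = 0}. Here v_3(47/4) = v_3(num) − v_3(den) = 0; compare against these criteria.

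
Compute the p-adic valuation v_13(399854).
v_13(399854) = 4

v_13(n) is the largest exponent k such that 13^k divides n. Factor out: 399854 = 13^4 · 14. (Sign doesn't affect v_p.) So v_13(399854) = 4.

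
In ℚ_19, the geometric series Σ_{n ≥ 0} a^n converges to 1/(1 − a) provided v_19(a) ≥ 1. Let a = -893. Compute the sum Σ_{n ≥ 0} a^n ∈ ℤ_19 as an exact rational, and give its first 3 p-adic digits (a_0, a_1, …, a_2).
Σ a^n = 1/(1 − a) = 1/894;  first 3 digits = (1, 10, 2)

v_19(a) = 1 ≥ 1, so the series converges in ℤ_19 to 1/(1 − a) = 1/(1 − (-893)) = 1/894. Expand this rational in ℤ_19: compute digits iteratively via d_i = x_i mod 19, x_{i+1} = (x_i − d_i)/19. The first 3 digits are (1, 10, 2).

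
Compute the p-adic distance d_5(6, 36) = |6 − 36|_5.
d_5(6, 36) = 1/5

Step 1 — x − y = 6 − 36 = -30. Step 2 — v_5(-30) = 1 (factor: -30 = −(5^1 · 6); the sign does not affect v_p). Step 3 — |x − y|_5 = 5^{-1} = 1/5.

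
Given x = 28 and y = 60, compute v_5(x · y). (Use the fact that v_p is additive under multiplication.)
v_5(1680) = 1

v_p(x) = 0 (factor: 28 = 5^0 · 28); v_p(y) = 1 (factor: 60 = 5^1 · 12). Additivity: v_p(xy) = v_p(x) + v_p(y) = 0 + 1 = 1. (Direct check: xy = 1680 = 5^1 · (336).)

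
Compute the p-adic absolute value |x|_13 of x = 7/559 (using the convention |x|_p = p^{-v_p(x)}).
|7/559|_13 = 13

Step 1 — compute v_13(x) by factoring powers of 13 out of the numerator and denominator: v_13(7/559) = -1. Step 2 — apply |x|_p = p^{-v_p(x)} = 13^{1} = 13.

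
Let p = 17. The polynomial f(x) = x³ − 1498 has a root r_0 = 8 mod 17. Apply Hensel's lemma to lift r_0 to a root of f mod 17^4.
r_3 = 20493 (mod 83521)

Hensel: r_{i+1} = r_i − f(r_i)/f′(r_i) mod 17^{i+2}, where f′(x) = 3x². Iterate:
  r_0 = 8 (mod 17)
  r_1 = 263 (mod 289)
  r_2 = 841 (mod 4913)
  r_3 = 20493 (mod 83521)
Final: r = 20493 with f(r) ≡ 0 mod 17^4.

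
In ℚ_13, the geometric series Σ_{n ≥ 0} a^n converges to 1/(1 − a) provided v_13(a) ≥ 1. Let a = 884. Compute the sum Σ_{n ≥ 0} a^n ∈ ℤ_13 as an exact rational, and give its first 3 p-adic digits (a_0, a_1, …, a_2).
Σ a^n = 1/(1 − a) = -1/883;  first 3 digits = (1, 3, 1)

v_13(a) = 1 ≥ 1, so the series converges in ℤ_13 to 1/(1 − a) = 1/(1 − 884) = -1/883. Expand this rational in ℤ_13: compute digits iteratively via d_i = x_i mod 13, x_{i+1} = (x_i − d_i)/13. The first 3 digits are (1, 3, 1).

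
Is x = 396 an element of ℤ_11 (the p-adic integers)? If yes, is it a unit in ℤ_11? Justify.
x ∈ ℤ_11 but not a unit; v_11(x) = 1 > 0

ℤ_11 = {x ∈ ℚ_11 : v_11(x) ≥ 0} and ℤ_11^× = {x ∈ ℤ_11 : v_11(x) = 0}. Here v_11(396) = v_11(num) − v_11(den) = 1; compare against these criteria.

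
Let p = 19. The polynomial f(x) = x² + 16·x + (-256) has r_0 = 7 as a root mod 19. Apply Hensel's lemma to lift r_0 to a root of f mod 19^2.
r_1 = 311 (mod 361)

Hensel: r_{i+1} = r_i − f(r_i)·(f′(r_i))^{-1} mod 19^{i+2}, f′(x) = 2x + 16. Iterate:
  r_0 = 7 (mod 19)
  r_1 = 311 (mod 361)
Final: r = 311 satisfies f(r) ≡ 0 mod 19^2.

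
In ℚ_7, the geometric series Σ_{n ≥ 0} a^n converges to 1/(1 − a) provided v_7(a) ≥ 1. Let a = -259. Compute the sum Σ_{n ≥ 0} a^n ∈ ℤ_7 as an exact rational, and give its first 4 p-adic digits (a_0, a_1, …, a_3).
Σ a^n = 1/(1 − a) = 1/260;  first 4 digits = (1, 5, 5, 4)

v_7(a) = 1 ≥ 1, so the series converges in ℤ_7 to 1/(1 − a) = 1/(1 − (-259)) = 1/260. Expand this rational in ℤ_7: compute digits iteratively via d_i = x_i mod 7, x_{i+1} = (x_i − d_i)/7. The first 4 digits are (1, 5, 5, 4).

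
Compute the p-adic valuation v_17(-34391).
v_17(-34391) = 3

v_17(n) is the largest exponent k such that 17^k divides n. Factor out: -34391 = -17^3 · 7. (Sign doesn't affect v_p.) So v_17(-34391) = 3.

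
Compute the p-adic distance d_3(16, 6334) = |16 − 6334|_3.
d_3(16, 6334) = 1/243

Step 1 — x − y = 16 − 6334 = -6318. Step 2 — v_3(-6318) = 5 (factor: -6318 = −(3^5 · 26); the sign does not affect v_p). Step 3 — |x − y|_3 = 3^{-5} = 1/243.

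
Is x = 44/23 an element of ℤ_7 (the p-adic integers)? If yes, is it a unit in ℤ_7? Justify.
x ∈ ℤ_7^× (unit); v_7(x) = 0

ℤ_7 = {x ∈ ℚ_7 : v_7(x) ≥ 0} and ℤ_7^× = {x ∈ ℤ_7 : v_7(x) = 0}. Here v_7(44/23) = v_7(num) − v_7(den) = 0; compare against these criteria.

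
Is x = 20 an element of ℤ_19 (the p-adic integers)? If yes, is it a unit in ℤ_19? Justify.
x ∈ ℤ_19^× (unit); v_19(x) = 0

ℤ_19 = {x ∈ ℚ_19 : v_19(x) ≥ 0} and ℤ_19^× = {x ∈ ℤ_19 : v_19(x) = 0}. Here v_19(20) = v_19(num) − v_19(den) = 0; compare against these criteria.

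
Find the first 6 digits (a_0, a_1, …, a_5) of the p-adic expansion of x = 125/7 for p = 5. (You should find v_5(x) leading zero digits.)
(a_0, …, a_5) = (0, 0, 0, 3, 3, 0)

v_5(125/7) = 3, so a_0 = ... = a_2 = 0. Factor out: x = 5^3 · u with u = 1/7 a unit in ℤ_5. Expand u iteratively via a_{v+i} = u_i mod 5, u_{i+1} = (u_i − a_{v+i})/5:
  u_0 = 1/7;  a_3 = 3;  u_1 = (u_0 − 3)/5 = -4/7
  u_1 = -4/7;  a_4 = 3;  u_2 = (u_1 − 3)/5 = -5/7
  u_2 = -5/7;  a_5 = 0;  u_3 = (u_2 − 0)/5 = -1/7
Digits: (0, 0, 0, 3, 3, 0).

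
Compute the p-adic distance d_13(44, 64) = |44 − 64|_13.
d_13(44, 64) = 1

Step 1 — x − y = 44 − 64 = -20. Step 2 — v_13(-20) = 0 (factor: -20 = −(13^0 · 20); the sign does not affect v_p). Step 3 — |x − y|_13 = 13^{0} = 1.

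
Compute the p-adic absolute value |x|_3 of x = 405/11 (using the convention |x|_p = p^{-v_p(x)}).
|405/11|_3 = 1/81

Step 1 — compute v_3(x) by factoring powers of 3 out of the numerator and denominator: v_3(405/11) = 4. Step 2 — apply |x|_p = p^{-v_p(x)} = 3^{-4} = 1/81.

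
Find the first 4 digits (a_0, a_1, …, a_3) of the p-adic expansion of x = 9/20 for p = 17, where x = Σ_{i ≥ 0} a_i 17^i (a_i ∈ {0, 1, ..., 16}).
(a_0, …, a_3) = (3, 16, 5, 9)

v_17(9/20) = 0 (numerator and denominator both coprime to 17), so x ∈ ℤ_17^×. Compute digits iteratively via a_i = x_i mod 17, x_{i+1} = (x_i − a_i)/17, with x_0 = x:
  x_0 = 9/20;  a_0 = 3;  x_1 = (x_0 − 3)/17 = -3/20
  x_1 = -3/20;  a_1 = 16;  x_2 = (x_1 − 16)/17 = -19/20
  x_2 = -19/20;  a_2 = 5;  x_3 = (x_2 − 5)/17 = -7/20
  x_3 = -7/20;  a_3 = 9;  x_4 = (x_3 − 9)/17 = -11/20
Digits: (3, 16, 5, 9).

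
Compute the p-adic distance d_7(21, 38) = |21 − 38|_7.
d_7(21, 38) = 1

Step 1 — x − y = 21 − 38 = -17. Step 2 — v_7(-17) = 0 (factor: -17 = −(7^0 · 17); the sign does not affect v_p). Step 3 — |x − y|_7 = 7^{0} = 1.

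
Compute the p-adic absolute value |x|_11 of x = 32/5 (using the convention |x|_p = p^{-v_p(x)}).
|32/5|_11 = 1

Step 1 — compute v_11(x) by factoring powers of 11 out of the numerator and denominator: v_11(32/5) = 0. Step 2 — apply |x|_p = p^{-v_p(x)} = 11^{0} = 1.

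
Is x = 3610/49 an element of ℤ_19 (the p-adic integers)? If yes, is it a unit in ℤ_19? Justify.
x ∈ ℤ_19 but not a unit; v_19(x) = 2 > 0

ℤ_19 = {x ∈ ℚ_19 : v_19(x) ≥ 0} and ℤ_19^× = {x ∈ ℤ_19 : v_19(x) = 0}. Here v_19(3610/49) = v_19(num) − v_19(den) = 2; compare against these criteria.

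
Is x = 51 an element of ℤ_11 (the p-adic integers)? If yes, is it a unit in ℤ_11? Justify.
x ∈ ℤ_11^× (unit); v_11(x) = 0

ℤ_11 = {x ∈ ℚ_11 : v_11(x) ≥ 0} and ℤ_11^× = {x ∈ ℤ_11 : v_11(x) = 0}. Here v_11(51) = v_11(num) − v_11(den) = 0; compare against these criteria.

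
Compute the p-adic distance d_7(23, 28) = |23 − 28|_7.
d_7(23, 28) = 1

Step 1 — x − y = 23 − 28 = -5. Step 2 — v_7(-5) = 0 (factor: -5 = −(7^0 · 5); the sign does not affect v_p). Step 3 — |x − y|_7 = 7^{0} = 1.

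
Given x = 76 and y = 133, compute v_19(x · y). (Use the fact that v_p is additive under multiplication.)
v_19(10108) = 2

v_p(x) = 1 (factor: 76 = 19^1 · 4); v_p(y) = 1 (factor: 133 = 19^1 · 7). Additivity: v_p(xy) = v_p(x) + v_p(y) = 1 + 1 = 2. (Direct check: xy = 10108 = 19^2 · (28).)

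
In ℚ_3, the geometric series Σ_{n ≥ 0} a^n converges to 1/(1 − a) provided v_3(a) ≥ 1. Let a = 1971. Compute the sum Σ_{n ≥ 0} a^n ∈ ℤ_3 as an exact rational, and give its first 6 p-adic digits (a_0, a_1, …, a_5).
Σ a^n = 1/(1 − a) = -1/1970;  first 6 digits = (1, 0, 0, 1, 0, 2)

v_3(a) = 3 ≥ 1, so the series converges in ℤ_3 to 1/(1 − a) = 1/(1 − 1971) = -1/1970. Expand this rational in ℤ_3: compute digits iteratively via d_i = x_i mod 3, x_{i+1} = (x_i − d_i)/3. The first 6 digits are (1, 0, 0, 1, 0, 2).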